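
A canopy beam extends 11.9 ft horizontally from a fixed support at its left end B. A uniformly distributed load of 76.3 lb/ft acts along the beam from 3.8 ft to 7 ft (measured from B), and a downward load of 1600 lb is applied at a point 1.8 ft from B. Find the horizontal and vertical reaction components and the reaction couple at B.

Resultant of the distributed load: 76.3 × 3.2 = 244.16 lb at 5.4 ft from B.
ΣF_x = 0: B_x = 0.
ΣF_y = 0: B_y − 76.3·3.2 − 1600 = 0 → B_y = 1844 lb.
ΣM about B: M_B − (76.3·3.2)·5.4 − 1600·1.8 = 0 → M_B = 4198 lb·ft.

B_x = 0, B_y = 1844 lb, M_B = 4198 lb·ft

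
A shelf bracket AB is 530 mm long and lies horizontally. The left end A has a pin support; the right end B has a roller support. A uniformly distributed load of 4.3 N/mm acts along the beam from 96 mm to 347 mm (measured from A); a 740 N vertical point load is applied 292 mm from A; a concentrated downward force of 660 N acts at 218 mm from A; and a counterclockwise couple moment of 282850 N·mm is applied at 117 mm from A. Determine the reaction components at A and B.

A_x = 0, A_y = 1883 N, B_y = 596.6 N

Resultant of the distributed load: 4.3 × 251 = 1079.3 N at 221.5 mm from A.
ΣM about A: B_y·530 − (4.3·251)·221.5 − 740·292 − 660·218 + 282850 = 0 → B_y = 316174.95/530 = 596.557 ≈ 596.6 N.
ΣF_y = 0: A_y + 596.557 − 4.3·251 − 740 − 660 = 0 → A_y = 1883 N.
ΣF_x = 0: no horizontal applied forces, so A_x = 0.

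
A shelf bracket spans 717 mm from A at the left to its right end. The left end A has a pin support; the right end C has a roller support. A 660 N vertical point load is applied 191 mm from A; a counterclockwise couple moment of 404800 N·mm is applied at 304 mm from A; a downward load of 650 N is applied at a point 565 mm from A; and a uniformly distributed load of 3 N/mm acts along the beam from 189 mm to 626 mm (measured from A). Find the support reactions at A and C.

A_x = 0, A_y = 1752 N, C_y = 868.5 N

Resultant of the distributed load: 3 × 437 = 1311 N at 407.5 mm from A.
Taking moments about A: C_y·717 − 660·191 + 404800 − 650·565 − (3·437)·407.5 = 0 → C_y = 622742.5/717 = 868.539 ≈ 868.5 N.
ΣF_y = 0: A_y + 868.539 − 660 − 650 − 3·437 = 0 → A_y = 1752 N.
ΣF_x = 0: no horizontal applied forces, so A_x = 0.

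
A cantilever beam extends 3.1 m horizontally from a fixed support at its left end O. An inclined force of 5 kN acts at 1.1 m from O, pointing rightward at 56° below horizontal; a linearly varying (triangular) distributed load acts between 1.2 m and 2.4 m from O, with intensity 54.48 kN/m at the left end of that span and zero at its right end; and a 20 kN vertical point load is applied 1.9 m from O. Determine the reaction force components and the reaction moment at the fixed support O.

O_x = -2.796 kN, O_y = 56.83 kN, M_O = 94.86 kN·m

Resultant of the triangular load: ½ × 54.48 × 1.2 = 32.688 kN, acting at 1.6 m from O (one-third of the span from the peak).
ΣF_x = 0: O_x + 5·cos56° = 0 → O_x = -2.796 kN.
ΣF_y = 0: O_y − 5·sin56° − ½·54.48·1.2 − 20 = 0 → O_y = 56.83 kN.
ΣM about O: M_O − 5·sin56°·1.1 − (½·54.48·1.2)·1.6 − 20·1.9 = 0 → M_O = 94.86 kN·m.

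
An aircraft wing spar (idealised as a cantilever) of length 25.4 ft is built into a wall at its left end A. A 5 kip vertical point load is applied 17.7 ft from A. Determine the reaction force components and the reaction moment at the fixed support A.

A_x = 0, A_y = 5.000 kip, M_A = 88.50 kip·ft

ΣF_x = 0: A_x = 0.
ΣF_y = 0: A_y − 5 = 0 → A_y = 5.000 kip.
ΣM about A: M_A − 5·17.7 = 0 → M_A = 88.50 kip·ft.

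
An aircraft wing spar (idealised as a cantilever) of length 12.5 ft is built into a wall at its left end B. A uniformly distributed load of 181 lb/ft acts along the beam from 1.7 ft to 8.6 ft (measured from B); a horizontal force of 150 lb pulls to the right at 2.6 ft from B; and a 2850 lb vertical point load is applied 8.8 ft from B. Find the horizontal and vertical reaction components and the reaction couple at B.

B_x = -150.0 lb, B_y = 4099 lb, M_B = 31510 lb·ft

Resultant of the distributed load: 181 × 6.9 = 1248.9 lb at 5.15 ft from B.
ΣF_x = 0: B_x + 150 = 0 → B_x = -150.0 lb.
ΣF_y = 0: B_y − 181·6.9 − 2850 = 0 → B_y = 4099 lb.
ΣM about B: M_B − (181·6.9)·5.15 − 2850·8.8 = 0 → M_B = 31510 lb·ft.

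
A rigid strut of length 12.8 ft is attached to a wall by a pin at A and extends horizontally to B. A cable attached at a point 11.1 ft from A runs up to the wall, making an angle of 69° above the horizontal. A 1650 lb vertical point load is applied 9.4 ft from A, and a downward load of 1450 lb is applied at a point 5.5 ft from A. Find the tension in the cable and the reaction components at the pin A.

T = 2266 lb, A_x = 812.2 lb, A_y = 984.2 lb

ΣM about A: T·sin69°·11.1 − 1650·9.4 − 1450·5.5 = 0 → T = 23485/(11.1·0.93358) = 2266.29 ≈ 2266 lb.
ΣF_x = 0: A_x − T·cos69° = 0 → A_x = 2266.29 × 0.358368 = 812.2 lb.
ΣF_y = 0: A_y + T·sin69° − 1650 − 1450 = 0 → A_y = 3100 − 2266.29 × 0.93358 = 984.2 lb.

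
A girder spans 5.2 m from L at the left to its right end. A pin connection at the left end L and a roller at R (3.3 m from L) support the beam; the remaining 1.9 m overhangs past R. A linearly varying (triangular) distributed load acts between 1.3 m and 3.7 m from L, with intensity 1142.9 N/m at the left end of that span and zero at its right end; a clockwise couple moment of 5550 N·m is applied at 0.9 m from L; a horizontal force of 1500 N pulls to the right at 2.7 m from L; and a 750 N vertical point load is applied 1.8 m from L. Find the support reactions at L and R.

L_x = -1500 N, L_y = -842.2 N, R_y = 2964 N

Resultant of the triangular load: ½ × 1142.9 × 2.4 = 1371.48 N, acting at 2.1 m from L (one-third of the span from the peak).
ΣM about L: R_y·3.3 − (½·1142.9·2.4)·2.1 − 5550 − 750·1.8 = 0 → R_y = 9780.108/3.3 = 2963.67 ≈ 2964 N.
ΣF_y = 0: L_y + 2963.67 − ½·1142.9·2.4 − 750 = 0 → L_y = -842.2 N.
ΣF_x = 0: L_x + 1500 = 0 → L_x = -1500 N.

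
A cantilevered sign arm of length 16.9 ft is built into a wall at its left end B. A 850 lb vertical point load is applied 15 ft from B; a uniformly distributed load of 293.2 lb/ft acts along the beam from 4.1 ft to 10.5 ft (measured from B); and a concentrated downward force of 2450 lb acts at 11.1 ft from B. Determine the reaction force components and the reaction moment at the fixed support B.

B_x = 0, B_y = 5176 lb, M_B = 53640 lb·ft

Resultant of the distributed load: 293.2 × 6.4 = 1876.48 lb at 7.3 ft from B.
ΣF_x = 0: B_x = 0.
ΣF_y = 0: B_y − 850 − 293.2·6.4 − 2450 = 0 → B_y = 5176 lb.
ΣM about B: M_B − 850·15 − (293.2·6.4)·7.3 − 2450·11.1 = 0 → M_B = 53640 lb·ft.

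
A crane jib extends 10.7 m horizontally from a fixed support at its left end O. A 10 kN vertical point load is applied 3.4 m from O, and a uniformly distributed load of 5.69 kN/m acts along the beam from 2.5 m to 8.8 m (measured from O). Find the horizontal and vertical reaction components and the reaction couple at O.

Resultant of the distributed load: 5.69 × 6.3 = 35.847 kN at 5.65 m from O.
ΣF_x = 0: O_x = 0.
ΣF_y = 0: O_y − 10 − 5.69·6.3 = 0 → O_y = 45.85 kN.
ΣM about O: M_O − 10·3.4 − (5.69·6.3)·5.65 = 0 → M_O = 236.5 kN·m.

O_x = 0, O_y = 45.85 kN, M_O = 236.5 kN·m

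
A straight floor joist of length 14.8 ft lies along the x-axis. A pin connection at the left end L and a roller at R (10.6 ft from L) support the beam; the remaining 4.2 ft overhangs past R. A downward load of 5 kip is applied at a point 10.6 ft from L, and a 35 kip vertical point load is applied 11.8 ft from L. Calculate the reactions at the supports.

ΣM about L: R_y·10.6 − 5·10.6 − 35·11.8 = 0 → R_y = 466/10.6 = 43.9623 ≈ 43.96 kip.
ΣF_y = 0: L_y + 43.9623 − 5 − 35 = 0 → L_y = -3.962 kip.
ΣF_x = 0: no horizontal applied forces, so L_x = 0.

L_x = 0, L_y = -3.962 kip, R_y = 43.96 kip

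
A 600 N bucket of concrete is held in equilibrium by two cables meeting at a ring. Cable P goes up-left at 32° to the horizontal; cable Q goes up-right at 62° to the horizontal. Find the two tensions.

T_P = 282.4 N, T_Q = 510.1 N

ΣF_x = 0: −T_P·cos32° + T_Q·cos62° = 0 → T_Q = 1.80639·T_P.
ΣF_y = 0: T_P·sin32° + T_Q·sin62° = 600.
Substitute: T_P·(0.529919 + 1.80639·0.882948) = 600 → T_P = 282.371 ≈ 282.4 N.
Then T_Q = 1.80639 × 282.371 = 510.1 N.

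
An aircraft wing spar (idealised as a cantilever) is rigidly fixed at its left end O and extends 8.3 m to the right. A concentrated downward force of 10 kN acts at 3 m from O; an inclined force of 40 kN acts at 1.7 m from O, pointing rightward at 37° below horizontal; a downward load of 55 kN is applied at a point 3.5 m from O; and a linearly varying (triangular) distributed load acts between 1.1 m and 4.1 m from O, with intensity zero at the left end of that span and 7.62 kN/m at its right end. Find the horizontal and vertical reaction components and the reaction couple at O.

Resultant of the triangular load: ½ × 7.62 × 3 = 11.43 kN, acting at 3.1 m from O (one-third of the span from the peak).
ΣF_x = 0: O_x + 40·cos37° = 0 → O_x = -31.95 kN.
ΣF_y = 0: O_y − 10 − 40·sin37° − 55 − ½·7.62·3 = 0 → O_y = 100.5 kN.
ΣM about O: M_O − 10·3 − 40·sin37°·1.7 − 55·3.5 − (½·7.62·3)·3.1 = 0 → M_O = 298.9 kN·m.

O_x = -31.95 kN, O_y = 100.5 kN, M_O = 298.9 kN·m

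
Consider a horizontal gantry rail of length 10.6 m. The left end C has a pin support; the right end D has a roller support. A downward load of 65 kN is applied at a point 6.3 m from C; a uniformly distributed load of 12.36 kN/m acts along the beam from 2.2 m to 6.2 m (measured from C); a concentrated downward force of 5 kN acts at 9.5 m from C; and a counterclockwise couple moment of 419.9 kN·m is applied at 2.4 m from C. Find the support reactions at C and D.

Resultant of the distributed load: 12.36 × 4 = 49.44 kN at 4.2 m from C.
ΣM about C: D_y·10.6 − 65·6.3 − (12.36·4)·4.2 − 5·9.5 + 419.9 = 0 → D_y = 244.748/10.6 = 23.0894 ≈ 23.09 kN.
ΣF_y = 0: C_y + 23.0894 − 65 − 12.36·4 − 5 = 0 → C_y = 96.35 kN.
ΣF_x = 0: no horizontal applied forces, so C_x = 0.

C_x = 0, C_y = 96.35 kN, D_y = 23.09 kN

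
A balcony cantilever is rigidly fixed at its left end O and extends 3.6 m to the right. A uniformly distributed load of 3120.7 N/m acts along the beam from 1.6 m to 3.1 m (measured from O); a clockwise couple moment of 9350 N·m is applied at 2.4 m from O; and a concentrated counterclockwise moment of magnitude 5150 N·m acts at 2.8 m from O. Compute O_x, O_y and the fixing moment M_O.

O_x = 0, O_y = 4681 N, M_O = 15200 N·m

Resultant of the distributed load: 3120.7 × 1.5 = 4681.05 N at 2.35 m from O.
ΣF_x = 0: O_x = 0.
ΣF_y = 0: O_y − 3120.7·1.5 = 0 → O_y = 4681 N.
ΣM about O: M_O − (3120.7·1.5)·2.35 − 9350 + 5150 = 0 → M_O = 15200 N·m.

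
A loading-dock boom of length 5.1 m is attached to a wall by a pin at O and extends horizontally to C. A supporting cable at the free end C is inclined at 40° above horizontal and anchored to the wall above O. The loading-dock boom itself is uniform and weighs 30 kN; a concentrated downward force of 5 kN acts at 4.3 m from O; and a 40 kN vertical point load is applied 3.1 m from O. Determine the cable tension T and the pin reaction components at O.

T = 67.72 kN, O_x = 51.88 kN, O_y = 31.47 kN

ΣM about O: T·sin40°·5.1 − 30·2.55 − 5·4.3 − 40·3.1 = 0 → T = 222/(5.1·0.642788) = 67.7197 ≈ 67.72 kN.
ΣF_x = 0: O_x − T·cos40° = 0 → O_x = 67.7197 × 0.766044 = 51.88 kN.
ΣF_y = 0: O_y + T·sin40° − 30 − 5 − 40 = 0 → O_y = 75 − 67.7197 × 0.642788 = 31.47 kN.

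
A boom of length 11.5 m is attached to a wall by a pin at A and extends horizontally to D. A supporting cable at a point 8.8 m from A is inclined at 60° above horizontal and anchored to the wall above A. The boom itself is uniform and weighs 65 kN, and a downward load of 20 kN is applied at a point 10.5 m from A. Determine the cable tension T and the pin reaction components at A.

T = 76.60 kN, A_x = 38.30 kN, A_y = 18.66 kN

ΣM about A: T·sin60°·8.8 − 65·5.75 − 20·10.5 = 0 → T = 583.75/(8.8·0.866025) = 76.5974 ≈ 76.60 kN.
ΣF_x = 0: A_x − T·cos60° = 0 → A_x = 76.5974 × 0.5 = 38.30 kN.
ΣF_y = 0: A_y + T·sin60° − 65 − 20 = 0 → A_y = 85 − 76.5974 × 0.866025 = 18.66 kN.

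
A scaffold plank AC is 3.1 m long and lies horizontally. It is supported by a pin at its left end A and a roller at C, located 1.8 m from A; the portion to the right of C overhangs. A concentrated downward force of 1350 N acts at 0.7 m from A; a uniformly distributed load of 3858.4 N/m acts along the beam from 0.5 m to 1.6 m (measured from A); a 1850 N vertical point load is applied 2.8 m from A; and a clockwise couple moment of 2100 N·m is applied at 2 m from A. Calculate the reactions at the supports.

A_x = 0, A_y = 399.0 N, C_y = 7045 N

Resultant of the distributed load: 3858.4 × 1.1 = 4244.24 N at 1.05 m from A.
ΣM about A: C_y·1.8 − 1350·0.7 − (3858.4·1.1)·1.05 − 1850·2.8 − 2100 = 0 → C_y = 12681.452/1.8 = 7045.25 ≈ 7045 N.
ΣF_y = 0: A_y + 7045.25 − 1350 − 3858.4·1.1 − 1850 = 0 → A_y = 399.0 N.
ΣF_x = 0: no horizontal applied forces, so A_x = 0.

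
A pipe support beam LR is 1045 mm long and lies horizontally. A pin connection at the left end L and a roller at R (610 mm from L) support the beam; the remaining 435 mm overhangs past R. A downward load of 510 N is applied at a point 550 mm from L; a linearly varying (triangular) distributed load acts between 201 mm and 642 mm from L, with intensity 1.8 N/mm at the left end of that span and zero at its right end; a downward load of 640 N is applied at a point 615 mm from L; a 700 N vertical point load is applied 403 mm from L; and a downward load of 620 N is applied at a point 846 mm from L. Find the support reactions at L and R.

Resultant of the triangular load: ½ × 1.8 × 441 = 396.9 N, acting at 348 mm from L (one-third of the span from the peak).
ΣM about L: R_y·610 − 510·550 − (½·1.8·441)·348 − 640·615 − 700·403 − 620·846 = 0 → R_y = 1618841.2/610 = 2653.84 ≈ 2654 N.
ΣF_y = 0: L_y + 2653.84 − 510 − ½·1.8·441 − 640 − 700 − 620 = 0 → L_y = 213.1 N.
ΣF_x = 0: no horizontal applied forces, so L_x = 0.

L_x = 0, L_y = 213.1 N, R_y = 2654 N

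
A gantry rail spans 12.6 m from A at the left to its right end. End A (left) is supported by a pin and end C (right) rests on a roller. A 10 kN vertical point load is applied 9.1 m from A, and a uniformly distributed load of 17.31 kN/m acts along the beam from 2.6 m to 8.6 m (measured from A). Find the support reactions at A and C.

Resultant of the distributed load: 17.31 × 6 = 103.86 kN at 5.6 m from A.
Moments about A: C_y·12.6 − 10·9.1 − (17.31·6)·5.6 = 0 → C_y = 672.616/12.6 = 53.3822 ≈ 53.38 kN.
ΣF_y = 0: A_y + 53.3822 − 10 − 17.31·6 = 0 → A_y = 60.48 kN.
ΣF_x = 0: no horizontal applied forces, so A_x = 0.

A_x = 0, A_y = 60.48 kN, C_y = 53.38 kN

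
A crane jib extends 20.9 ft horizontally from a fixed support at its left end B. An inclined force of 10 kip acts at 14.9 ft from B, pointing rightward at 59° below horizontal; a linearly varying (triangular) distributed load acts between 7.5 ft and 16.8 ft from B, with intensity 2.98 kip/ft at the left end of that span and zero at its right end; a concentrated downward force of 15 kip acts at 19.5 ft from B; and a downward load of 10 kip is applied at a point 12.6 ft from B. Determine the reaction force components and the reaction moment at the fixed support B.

B_x = -5.150 kip, B_y = 47.43 kip, M_B = 693.1 kip·ft

Resultant of the triangular load: ½ × 2.98 × 9.3 = 13.857 kip, acting at 10.6 ft from B (one-third of the span from the peak).
ΣF_x = 0: B_x + 10·cos59° = 0 → B_x = -5.150 kip.
ΣF_y = 0: B_y − 10·sin59° − ½·2.98·9.3 − 15 − 10 = 0 → B_y = 47.43 kip.
ΣM about B: M_B − 10·sin59°·14.9 − (½·2.98·9.3)·10.6 − 15·19.5 − 10·12.6 = 0 → M_B = 693.1 kip·ft.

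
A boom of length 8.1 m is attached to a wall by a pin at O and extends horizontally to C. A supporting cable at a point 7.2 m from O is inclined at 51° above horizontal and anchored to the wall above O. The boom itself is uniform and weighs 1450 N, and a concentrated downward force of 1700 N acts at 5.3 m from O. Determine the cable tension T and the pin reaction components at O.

T = 2660 N, O_x = 1674 N, O_y = 1083 N

ΣM about O: T·sin51°·7.2 − 1450·4.05 − 1700·5.3 = 0 → T = 14882.5/(7.2·0.777146) = 2659.75 ≈ 2660 N.
ΣF_x = 0: O_x − T·cos51° = 0 → O_x = 2659.75 × 0.62932 = 1674 N.
ΣF_y = 0: O_y + T·sin51° − 1450 − 1700 = 0 → O_y = 3150 − 2659.75 × 0.777146 = 1083 N.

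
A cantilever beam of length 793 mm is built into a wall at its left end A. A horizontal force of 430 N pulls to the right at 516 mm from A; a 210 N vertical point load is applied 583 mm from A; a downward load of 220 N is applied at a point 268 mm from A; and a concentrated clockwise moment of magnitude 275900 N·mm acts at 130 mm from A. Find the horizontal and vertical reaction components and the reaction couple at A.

ΣF_x = 0: A_x + 430 = 0 → A_x = -430.0 N.
ΣF_y = 0: A_y − 210 − 220 = 0 → A_y = 430.0 N.
ΣM about A: M_A − 210·583 − 220·268 − 275900 = 0 → M_A = 457300 N·mm.

A_x = -430.0 N, A_y = 430.0 N, M_A = 457300 N·mm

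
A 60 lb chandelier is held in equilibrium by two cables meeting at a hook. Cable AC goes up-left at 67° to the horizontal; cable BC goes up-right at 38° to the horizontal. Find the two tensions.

T_AC = 48.95 lb, T_BC = 24.27 lb

ΣF_x = 0: −T_AC·cos67° + T_BC·cos38° = 0 → T_BC = 0.495845·T_AC.
ΣF_y = 0: T_AC·sin67° + T_BC·sin38° = 60.
Substitute: T_AC·(0.920505 + 0.495845·0.615661) = 60 → T_AC = 48.9485 ≈ 48.95 lb.
Then T_BC = 0.495845 × 48.9485 = 24.27 lb.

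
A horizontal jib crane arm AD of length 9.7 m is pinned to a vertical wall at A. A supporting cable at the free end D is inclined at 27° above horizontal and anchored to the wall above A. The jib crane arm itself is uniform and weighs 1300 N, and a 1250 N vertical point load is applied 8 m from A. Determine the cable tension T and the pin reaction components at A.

ΣM about A: T·sin27°·9.7 − 1300·4.85 − 1250·8 = 0 → T = 16305/(9.7·0.45399) = 3702.57 ≈ 3703 N.
ΣF_x = 0: A_x − T·cos27° = 0 → A_x = 3702.57 × 0.891007 = 3299 N.
ΣF_y = 0: A_y + T·sin27° − 1300 − 1250 = 0 → A_y = 2550 − 3702.57 × 0.45399 = 869.1 N.

T = 3703 N, A_x = 3299 N, A_y = 869.1 N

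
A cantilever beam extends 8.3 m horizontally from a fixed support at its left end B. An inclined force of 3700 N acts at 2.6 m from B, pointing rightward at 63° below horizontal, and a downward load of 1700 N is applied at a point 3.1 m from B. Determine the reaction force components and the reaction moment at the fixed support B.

ΣF_x = 0: B_x + 3700·cos63° = 0 → B_x = -1680 N.
ΣF_y = 0: B_y − 3700·sin63° − 1700 = 0 → B_y = 4997 N.
ΣM about B: M_B − 3700·sin63°·2.6 − 1700·3.1 = 0 → M_B = 13840 N·m.

B_x = -1680 N, B_y = 4997 N, M_B = 13840 N·m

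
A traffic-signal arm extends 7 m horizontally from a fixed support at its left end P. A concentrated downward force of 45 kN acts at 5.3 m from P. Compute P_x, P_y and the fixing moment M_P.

P_x = 0, P_y = 45.00 kN, M_P = 238.5 kN·m

ΣF_x = 0: P_x = 0.
ΣF_y = 0: P_y − 45 = 0 → P_y = 45.00 kN.
ΣM about P: M_P − 45·5.3 = 0 → M_P = 238.5 kN·m.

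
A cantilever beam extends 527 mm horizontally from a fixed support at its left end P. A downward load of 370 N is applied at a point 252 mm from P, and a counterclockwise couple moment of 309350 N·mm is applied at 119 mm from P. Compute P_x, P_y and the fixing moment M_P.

ΣF_x = 0: P_x = 0.
ΣF_y = 0: P_y − 370 = 0 → P_y = 370.0 N.
ΣM about P: M_P − 370·252 + 309350 = 0 → M_P = -216100 N·mm.

P_x = 0, P_y = 370.0 N, M_P = -216100 N·mm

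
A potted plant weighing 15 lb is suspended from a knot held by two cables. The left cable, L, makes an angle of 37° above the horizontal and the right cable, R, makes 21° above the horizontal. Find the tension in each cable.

ΣF_x = 0: −T_L·cos37° + T_R·cos21° = 0 → T_R = 0.855454·T_L.
ΣF_y = 0: T_L·sin37° + T_R·sin21° = 15.
Substitute: T_L·(0.601815 + 0.855454·0.358368) = 15 → T_L = 16.5129 ≈ 16.51 lb.
Then T_R = 0.855454 × 16.5129 = 14.13 lb.

T_L = 16.51 lb, T_R = 14.13 lb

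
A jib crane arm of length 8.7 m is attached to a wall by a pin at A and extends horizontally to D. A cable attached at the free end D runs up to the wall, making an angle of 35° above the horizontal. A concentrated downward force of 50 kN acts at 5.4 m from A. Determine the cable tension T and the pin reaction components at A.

ΣM about A: T·sin35°·8.7 − 50·5.4 = 0 → T = 270/(8.7·0.573576) = 54.107 ≈ 54.11 kN.
ΣF_x = 0: A_x − T·cos35° = 0 → A_x = 54.107 × 0.819152 = 44.32 kN.
ΣF_y = 0: A_y + T·sin35° − 50 = 0 → A_y = 50 − 54.107 × 0.573576 = 18.97 kN.

T = 54.11 kN, A_x = 44.32 kN, A_y = 18.97 kN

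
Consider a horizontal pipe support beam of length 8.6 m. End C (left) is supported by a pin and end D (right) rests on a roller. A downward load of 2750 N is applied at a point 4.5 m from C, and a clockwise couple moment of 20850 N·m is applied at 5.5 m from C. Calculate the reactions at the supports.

C_x = 0, C_y = -1113 N, D_y = 3863 N

ΣM about C: D_y·8.6 − 2750·4.5 − 20850 = 0 → D_y = 33225/8.6 = 3863.37 ≈ 3863 N.
ΣF_y = 0: C_y + 3863.37 − 2750 = 0 → C_y = -1113 N.
ΣF_x = 0: no horizontal applied forces, so C_x = 0.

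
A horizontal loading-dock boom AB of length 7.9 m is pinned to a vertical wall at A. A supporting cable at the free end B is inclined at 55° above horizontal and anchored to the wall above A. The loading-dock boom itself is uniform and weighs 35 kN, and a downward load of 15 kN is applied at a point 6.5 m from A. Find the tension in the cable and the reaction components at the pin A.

T = 36.43 kN, A_x = 20.90 kN, A_y = 20.16 kN

ΣM about A: T·sin55°·7.9 − 35·3.95 − 15·6.5 = 0 → T = 235.75/(7.9·0.819152) = 36.4301 ≈ 36.43 kN.
ΣF_x = 0: A_x − T·cos55° = 0 → A_x = 36.4301 × 0.573576 = 20.90 kN.
ΣF_y = 0: A_y + T·sin55° − 35 − 15 = 0 → A_y = 50 − 36.4301 × 0.819152 = 20.16 kN.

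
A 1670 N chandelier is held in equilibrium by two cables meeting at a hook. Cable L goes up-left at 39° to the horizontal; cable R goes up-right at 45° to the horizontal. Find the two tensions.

ΣF_x = 0: −T_L·cos39° + T_R·cos45° = 0 → T_R = 1.09905·T_L.
ΣF_y = 0: T_L·sin39° + T_R·sin45° = 1670.
Substitute: T_L·(0.62932 + 1.09905·0.707107) = 1670 → T_L = 1187.37 ≈ 1187 N.
Then T_R = 1.09905 × 1187.37 = 1305 N.

T_L = 1187 N, T_R = 1305 N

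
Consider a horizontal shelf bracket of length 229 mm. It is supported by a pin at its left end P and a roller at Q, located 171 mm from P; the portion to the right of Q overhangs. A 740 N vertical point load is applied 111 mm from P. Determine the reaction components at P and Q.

P_x = 0, P_y = 259.6 N, Q_y = 480.4 N

Moments about P: Q_y·171 − 740·111 = 0 → Q_y = 82140/171 = 480.351 ≈ 480.4 N.
ΣF_y = 0: P_y + 480.351 − 740 = 0 → P_y = 259.6 N.
ΣF_x = 0: no horizontal applied forces, so P_x = 0.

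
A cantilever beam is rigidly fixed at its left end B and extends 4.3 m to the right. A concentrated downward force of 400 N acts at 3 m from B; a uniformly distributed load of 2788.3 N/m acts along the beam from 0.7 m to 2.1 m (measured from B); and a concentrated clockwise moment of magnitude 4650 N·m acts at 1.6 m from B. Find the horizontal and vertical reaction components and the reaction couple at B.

B_x = 0, B_y = 4304 N, M_B = 11320 N·m

Resultant of the distributed load: 2788.3 × 1.4 = 3903.62 N at 1.4 m from B.
ΣF_x = 0: B_x = 0.
ΣF_y = 0: B_y − 400 − 2788.3·1.4 = 0 → B_y = 4304 N.
ΣM about B: M_B − 400·3 − (2788.3·1.4)·1.4 − 4650 = 0 → M_B = 11320 N·m.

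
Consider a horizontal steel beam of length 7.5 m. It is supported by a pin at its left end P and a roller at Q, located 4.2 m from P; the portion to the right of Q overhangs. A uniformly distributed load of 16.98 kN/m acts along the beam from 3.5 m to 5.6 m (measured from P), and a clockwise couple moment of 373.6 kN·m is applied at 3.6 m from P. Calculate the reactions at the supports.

Resultant of the distributed load: 16.98 × 2.1 = 35.658 kN at 4.55 m from P.
Moments about P: Q_y·4.2 − (16.98·2.1)·4.55 − 373.6 = 0 → Q_y = 535.8439/4.2 = 127.582 ≈ 127.6 kN.
ΣF_y = 0: P_y + 127.582 − 16.98·2.1 = 0 → P_y = -91.92 kN.
ΣF_x = 0: no horizontal applied forces, so P_x = 0.

P_x = 0, P_y = -91.92 kN, Q_y = 127.6 kN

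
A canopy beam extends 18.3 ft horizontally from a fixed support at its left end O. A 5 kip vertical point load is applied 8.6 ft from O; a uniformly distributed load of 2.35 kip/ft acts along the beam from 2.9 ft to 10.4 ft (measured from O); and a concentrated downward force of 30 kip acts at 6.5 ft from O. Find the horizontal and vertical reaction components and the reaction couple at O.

Resultant of the distributed load: 2.35 × 7.5 = 17.625 kip at 6.65 ft from O.
ΣF_x = 0: O_x = 0.
ΣF_y = 0: O_y − 5 − 2.35·7.5 − 30 = 0 → O_y = 52.62 kip.
ΣM about O: M_O − 5·8.6 − (2.35·7.5)·6.65 − 30·6.5 = 0 → M_O = 355.2 kip·ft.

O_x = 0, O_y = 52.62 kip, M_O = 355.2 kip·ft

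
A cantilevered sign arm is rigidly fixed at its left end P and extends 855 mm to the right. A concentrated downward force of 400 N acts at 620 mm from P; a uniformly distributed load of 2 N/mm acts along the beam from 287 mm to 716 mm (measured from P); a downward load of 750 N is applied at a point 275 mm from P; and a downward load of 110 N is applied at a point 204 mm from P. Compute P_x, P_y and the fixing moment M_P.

P_x = 0, P_y = 2118 N, M_P = 907000 N·mm

Resultant of the distributed load: 2 × 429 = 858 N at 501.5 mm from P.
ΣF_x = 0: P_x = 0.
ΣF_y = 0: P_y − 400 − 2·429 − 750 − 110 = 0 → P_y = 2118 N.
ΣM about P: M_P − 400·620 − (2·429)·501.5 − 750·275 − 110·204 = 0 → M_P = 907000 N·mm.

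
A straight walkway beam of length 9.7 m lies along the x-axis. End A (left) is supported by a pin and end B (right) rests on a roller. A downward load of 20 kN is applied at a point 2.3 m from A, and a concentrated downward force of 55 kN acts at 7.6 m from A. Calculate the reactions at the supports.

Taking moments about A: B_y·9.7 − 20·2.3 − 55·7.6 = 0 → B_y = 464/9.7 = 47.8351 ≈ 47.84 kN.
ΣF_y = 0: A_y + 47.8351 − 20 − 55 = 0 → A_y = 27.16 kN.
ΣF_x = 0: no horizontal applied forces, so A_x = 0.

A_x = 0, A_y = 27.16 kN, B_y = 47.84 kN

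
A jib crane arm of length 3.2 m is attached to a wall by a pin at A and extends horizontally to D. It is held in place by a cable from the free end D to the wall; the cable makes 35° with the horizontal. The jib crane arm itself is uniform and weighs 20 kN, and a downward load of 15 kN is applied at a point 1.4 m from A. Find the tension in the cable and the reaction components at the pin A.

ΣM about A: T·sin35°·3.2 − 20·1.6 − 15·1.4 = 0 → T = 53/(3.2·0.573576) = 28.8759 ≈ 28.88 kN.
ΣF_x = 0: A_x − T·cos35° = 0 → A_x = 28.8759 × 0.819152 = 23.65 kN.
ΣF_y = 0: A_y + T·sin35° − 20 − 15 = 0 → A_y = 35 − 28.8759 × 0.573576 = 18.44 kN.

T = 28.88 kN, A_x = 23.65 kN, A_y = 18.44 kN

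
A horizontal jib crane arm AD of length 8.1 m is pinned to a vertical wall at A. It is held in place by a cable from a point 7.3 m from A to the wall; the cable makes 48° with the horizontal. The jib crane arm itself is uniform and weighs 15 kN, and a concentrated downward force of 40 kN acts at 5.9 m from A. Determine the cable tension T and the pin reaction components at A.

ΣM about A: T·sin48°·7.3 − 15·4.05 − 40·5.9 = 0 → T = 296.75/(7.3·0.743145) = 54.7009 ≈ 54.70 kN.
ΣF_x = 0: A_x − T·cos48° = 0 → A_x = 54.7009 × 0.669131 = 36.60 kN.
ΣF_y = 0: A_y + T·sin48° − 15 − 40 = 0 → A_y = 55 − 54.7009 × 0.743145 = 14.35 kN.

T = 54.70 kN, A_x = 36.60 kN, A_y = 14.35 kN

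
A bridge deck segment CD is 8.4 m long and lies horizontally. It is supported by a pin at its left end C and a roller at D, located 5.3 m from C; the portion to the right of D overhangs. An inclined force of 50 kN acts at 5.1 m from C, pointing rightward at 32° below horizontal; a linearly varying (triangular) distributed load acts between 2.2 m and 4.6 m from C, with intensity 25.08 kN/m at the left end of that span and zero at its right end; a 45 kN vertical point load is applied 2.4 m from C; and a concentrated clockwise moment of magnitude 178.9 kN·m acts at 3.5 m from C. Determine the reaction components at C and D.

Resultant of the triangular load: ½ × 25.08 × 2.4 = 30.096 kN, acting at 3 m from C (one-third of the span from the peak).
Taking moments about C: D_y·5.3 − 50·sin32°·5.1 − (½·25.08·2.4)·3 − 45·2.4 − 178.9 = 0 → D_y = 512.317/5.3 = 96.6636 ≈ 96.66 kN.
ΣF_y = 0: C_y + 96.6636 − 50·sin32° − ½·25.08·2.4 − 45 = 0 → C_y = 4.928 kN.
ΣF_x = 0: C_x + 50·cos32° = 0 → C_x = -42.40 kN.

C_x = -42.40 kN, C_y = 4.928 kN, D_y = 96.66 kN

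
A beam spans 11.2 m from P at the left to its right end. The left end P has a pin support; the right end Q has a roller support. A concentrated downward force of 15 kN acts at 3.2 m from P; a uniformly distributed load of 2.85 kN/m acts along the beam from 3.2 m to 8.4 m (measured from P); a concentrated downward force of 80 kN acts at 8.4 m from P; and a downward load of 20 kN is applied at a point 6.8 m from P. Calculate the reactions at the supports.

P_x = 0, P_y = 45.72 kN, Q_y = 84.10 kN

Resultant of the distributed load: 2.85 × 5.2 = 14.82 kN at 5.8 m from P.
Taking moments about P: Q_y·11.2 − 15·3.2 − (2.85·5.2)·5.8 − 80·8.4 − 20·6.8 = 0 → Q_y = 941.956/11.2 = 84.1032 ≈ 84.10 kN.
ΣF_y = 0: P_y + 84.1032 − 15 − 2.85·5.2 − 80 − 20 = 0 → P_y = 45.72 kN.
ΣF_x = 0: no horizontal applied forces, so P_x = 0.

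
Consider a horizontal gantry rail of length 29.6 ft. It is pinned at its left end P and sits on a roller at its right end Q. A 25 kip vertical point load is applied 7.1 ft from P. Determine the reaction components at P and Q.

ΣM about P: Q_y·29.6 − 25·7.1 = 0 → Q_y = 177.5/29.6 = 5.99662 ≈ 5.997 kip.
ΣF_y = 0: P_y + 5.99662 − 25 = 0 → P_y = 19.00 kip.
ΣF_x = 0: no horizontal applied forces, so P_x = 0.

P_x = 0, P_y = 19.00 kip, Q_y = 5.997 kip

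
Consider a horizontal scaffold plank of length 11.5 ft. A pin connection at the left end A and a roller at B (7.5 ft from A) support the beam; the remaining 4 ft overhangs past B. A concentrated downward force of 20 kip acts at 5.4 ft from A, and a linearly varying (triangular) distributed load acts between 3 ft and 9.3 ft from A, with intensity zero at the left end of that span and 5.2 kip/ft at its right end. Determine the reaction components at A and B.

Resultant of the triangular load: ½ × 5.2 × 6.3 = 16.38 kip, acting at 7.2 ft from A (one-third of the span from the peak).
Taking moments about A: B_y·7.5 − 20·5.4 − (½·5.2·6.3)·7.2 = 0 → B_y = 225.936/7.5 = 30.1248 ≈ 30.12 kip.
ΣF_y = 0: A_y + 30.1248 − 20 − ½·5.2·6.3 = 0 → A_y = 6.255 kip.
ΣF_x = 0: no horizontal applied forces, so A_x = 0.

A_x = 0, A_y = 6.255 kip, B_y = 30.12 kip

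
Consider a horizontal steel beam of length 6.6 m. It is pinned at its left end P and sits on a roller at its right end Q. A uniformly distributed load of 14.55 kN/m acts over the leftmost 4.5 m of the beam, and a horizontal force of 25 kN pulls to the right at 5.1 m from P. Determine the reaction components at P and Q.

P_x = -25.00 kN, P_y = 43.15 kN, Q_y = 22.32 kN

Resultant of the distributed load: 14.55 × 4.5 = 65.475 kN at 2.25 m from P.
ΣM about P: Q_y·6.6 − (14.55·4.5)·2.25 = 0 → Q_y = 147.31875/6.6 = 22.321 ≈ 22.32 kN.
ΣF_y = 0: P_y + 22.321 − 14.55·4.5 = 0 → P_y = 43.15 kN.
ΣF_x = 0: P_x + 25 = 0 → P_x = -25.00 kN.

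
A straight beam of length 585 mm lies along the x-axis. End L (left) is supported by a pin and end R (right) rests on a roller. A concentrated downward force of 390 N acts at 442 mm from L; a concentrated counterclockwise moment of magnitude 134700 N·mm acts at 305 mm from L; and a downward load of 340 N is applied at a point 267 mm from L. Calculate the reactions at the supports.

Taking moments about L: R_y·585 − 390·442 + 134700 − 340·267 = 0 → R_y = 128460/585 = 219.59 ≈ 219.6 N.
ΣF_y = 0: L_y + 219.59 − 390 − 340 = 0 → L_y = 510.4 N.
ΣF_x = 0: no horizontal applied forces, so L_x = 0.

L_x = 0, L_y = 510.4 N, R_y = 219.6 N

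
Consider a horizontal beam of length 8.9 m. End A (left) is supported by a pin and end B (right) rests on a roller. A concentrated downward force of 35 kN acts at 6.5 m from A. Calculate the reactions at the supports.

Taking moments about A: B_y·8.9 − 35·6.5 = 0 → B_y = 227.5/8.9 = 25.5618 ≈ 25.56 kN.
ΣF_y = 0: A_y + 25.5618 − 35 = 0 → A_y = 9.438 kN.
ΣF_x = 0: no horizontal applied forces, so A_x = 0.

A_x = 0, A_y = 9.438 kN, B_y = 25.56 kN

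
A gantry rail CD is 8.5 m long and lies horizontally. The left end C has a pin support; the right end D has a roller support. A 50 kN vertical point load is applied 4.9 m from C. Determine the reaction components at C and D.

C_x = 0, C_y = 21.18 kN, D_y = 28.82 kN

Taking moments about C: D_y·8.5 − 50·4.9 = 0 → D_y = 245/8.5 = 28.8235 ≈ 28.82 kN.
ΣF_y = 0: C_y + 28.8235 − 50 = 0 → C_y = 21.18 kN.
ΣF_x = 0: no horizontal applied forces, so C_x = 0.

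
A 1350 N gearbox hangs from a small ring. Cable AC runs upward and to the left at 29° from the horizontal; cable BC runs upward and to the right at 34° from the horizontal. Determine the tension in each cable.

ΣF_x = 0: −T_AC·cos29° + T_BC·cos34° = 0 → T_BC = 1.05498·T_AC.
ΣF_y = 0: T_AC·sin29° + T_BC·sin34° = 1350.
Substitute: T_AC·(0.48481 + 1.05498·0.559193) = 1350 → T_AC = 1256.11 ≈ 1256 N.
Then T_BC = 1.05498 × 1256.11 = 1325 N.

T_AC = 1256 N, T_BC = 1325 N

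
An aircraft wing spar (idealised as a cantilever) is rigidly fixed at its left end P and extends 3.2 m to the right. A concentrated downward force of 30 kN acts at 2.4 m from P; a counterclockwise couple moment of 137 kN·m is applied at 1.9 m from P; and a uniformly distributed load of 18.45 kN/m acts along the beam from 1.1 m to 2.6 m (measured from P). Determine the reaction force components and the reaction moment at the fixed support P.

P_x = 0, P_y = 57.67 kN, M_P = -13.80 kN·m

Resultant of the distributed load: 18.45 × 1.5 = 27.675 kN at 1.85 m from P.
ΣF_x = 0: P_x = 0.
ΣF_y = 0: P_y − 30 − 18.45·1.5 = 0 → P_y = 57.67 kN.
ΣM about P: M_P − 30·2.4 + 137 − (18.45·1.5)·1.85 = 0 → M_P = -13.80 kN·m.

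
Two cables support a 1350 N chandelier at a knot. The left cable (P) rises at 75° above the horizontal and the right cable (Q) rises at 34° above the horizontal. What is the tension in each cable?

ΣF_x = 0: −T_P·cos75° + T_Q·cos34° = 0 → T_Q = 0.312192·T_P.
ΣF_y = 0: T_P·sin75° + T_Q·sin34° = 1350.
Substitute: T_P·(0.965926 + 0.312192·0.559193) = 1350 → T_P = 1183.69 ≈ 1184 N.
Then T_Q = 0.312192 × 1183.69 = 369.5 N.

T_P = 1184 N, T_Q = 369.5 N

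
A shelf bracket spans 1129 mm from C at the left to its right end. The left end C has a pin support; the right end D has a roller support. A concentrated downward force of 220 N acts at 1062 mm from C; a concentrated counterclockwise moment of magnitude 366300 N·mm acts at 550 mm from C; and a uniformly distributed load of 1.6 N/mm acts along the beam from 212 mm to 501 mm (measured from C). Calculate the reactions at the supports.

C_x = 0, C_y = 653.9 N, D_y = 28.51 N

Resultant of the distributed load: 1.6 × 289 = 462.4 N at 356.5 mm from C.
Taking moments about C: D_y·1129 − 220·1062 + 366300 − (1.6·289)·356.5 = 0 → D_y = 32185.6/1129 = 28.5081 ≈ 28.51 N.
ΣF_y = 0: C_y + 28.5081 − 220 − 1.6·289 = 0 → C_y = 653.9 N.
ΣF_x = 0: no horizontal applied forces, so C_x = 0.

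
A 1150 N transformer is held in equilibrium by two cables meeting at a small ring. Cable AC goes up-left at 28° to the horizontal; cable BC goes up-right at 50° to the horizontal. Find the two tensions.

ΣF_x = 0: −T_AC·cos28° + T_BC·cos50° = 0 → T_BC = 1.37362·T_AC.
ΣF_y = 0: T_AC·sin28° + T_BC·sin50° = 1150.
Substitute: T_AC·(0.469472 + 1.37362·0.766044) = 1150 → T_AC = 755.721 ≈ 755.7 N.
Then T_BC = 1.37362 × 755.721 = 1038 N.

T_AC = 755.7 N, T_BC = 1038 N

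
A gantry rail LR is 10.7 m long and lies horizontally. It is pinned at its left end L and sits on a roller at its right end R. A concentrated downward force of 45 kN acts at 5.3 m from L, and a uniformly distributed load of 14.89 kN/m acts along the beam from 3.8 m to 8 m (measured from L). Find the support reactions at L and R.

L_x = 0, L_y = 50.76 kN, R_y = 56.77 kN

Resultant of the distributed load: 14.89 × 4.2 = 62.538 kN at 5.9 m from L.
ΣM about L: R_y·10.7 − 45·5.3 − (14.89·4.2)·5.9 = 0 → R_y = 607.4742/10.7 = 56.7733 ≈ 56.77 kN.
ΣF_y = 0: L_y + 56.7733 − 45 − 14.89·4.2 = 0 → L_y = 50.76 kN.
ΣF_x = 0: no horizontal applied forces, so L_x = 0.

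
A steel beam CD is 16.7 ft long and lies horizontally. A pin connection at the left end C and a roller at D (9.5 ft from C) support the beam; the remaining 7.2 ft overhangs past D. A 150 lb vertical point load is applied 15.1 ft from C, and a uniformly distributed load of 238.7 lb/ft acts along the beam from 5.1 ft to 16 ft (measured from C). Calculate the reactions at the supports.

Resultant of the distributed load: 238.7 × 10.9 = 2601.83 lb at 10.55 ft from C.
Moments about C: D_y·9.5 − 150·15.1 − (238.7·10.9)·10.55 = 0 → D_y = 29714.3065/9.5 = 3127.82 ≈ 3128 lb.
ΣF_y = 0: C_y + 3127.82 − 150 − 238.7·10.9 = 0 → C_y = -376.0 lb.
ΣF_x = 0: no horizontal applied forces, so C_x = 0.

C_x = 0, C_y = -376.0 lb, D_y = 3128 lb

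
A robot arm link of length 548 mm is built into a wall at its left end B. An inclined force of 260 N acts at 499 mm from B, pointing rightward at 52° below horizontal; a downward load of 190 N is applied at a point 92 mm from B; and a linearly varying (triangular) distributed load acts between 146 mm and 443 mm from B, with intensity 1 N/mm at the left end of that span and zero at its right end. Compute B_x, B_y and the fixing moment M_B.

Resultant of the triangular load: ½ × 1 × 297 = 148.5 N, acting at 245 mm from B (one-third of the span from the peak).
ΣF_x = 0: B_x + 260·cos52° = 0 → B_x = -160.1 N.
ΣF_y = 0: B_y − 260·sin52° − 190 − ½·1·297 = 0 → B_y = 543.4 N.
ΣM about B: M_B − 260·sin52°·499 − 190·92 − (½·1·297)·245 = 0 → M_B = 156100 N·mm.

B_x = -160.1 N, B_y = 543.4 N, M_B = 156100 N·mm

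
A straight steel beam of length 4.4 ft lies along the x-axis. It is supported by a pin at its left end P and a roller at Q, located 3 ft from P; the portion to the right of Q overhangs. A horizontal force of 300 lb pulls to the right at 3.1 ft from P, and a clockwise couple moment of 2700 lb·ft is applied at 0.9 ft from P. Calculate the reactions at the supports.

P_x = -300.0 lb, P_y = -900.0 lb, Q_y = 900.0 lb

Taking moments about P: Q_y·3 − 2700 = 0 → Q_y = 2700/3 = 900.0 lb.
ΣF_y = 0: P_y + 900  = 0 → P_y = -900.0 lb.
ΣF_x = 0: P_x + 300 = 0 → P_x = -300.0 lb.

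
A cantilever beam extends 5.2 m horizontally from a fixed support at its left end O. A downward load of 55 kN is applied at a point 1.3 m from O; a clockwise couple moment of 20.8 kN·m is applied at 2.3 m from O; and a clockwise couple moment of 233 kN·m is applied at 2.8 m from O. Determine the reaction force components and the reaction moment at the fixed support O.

O_x = 0, O_y = 55.00 kN, M_O = 325.3 kN·m

ΣF_x = 0: O_x = 0.
ΣF_y = 0: O_y − 55 = 0 → O_y = 55.00 kN.
ΣM about O: M_O − 55·1.3 − 20.8 − 233 = 0 → M_O = 325.3 kN·m.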